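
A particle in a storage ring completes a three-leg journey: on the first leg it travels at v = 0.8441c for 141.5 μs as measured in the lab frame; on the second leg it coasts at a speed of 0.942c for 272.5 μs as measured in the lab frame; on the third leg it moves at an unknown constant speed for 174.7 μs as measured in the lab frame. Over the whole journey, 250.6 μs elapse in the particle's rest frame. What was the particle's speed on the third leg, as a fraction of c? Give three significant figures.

β = 0.879

Leg 1: γ = 1/√(1 − 0.8441²) = 1/√0.2875 = 1.865; τ_1 = 141.5/1.865 = 75.87 μs.
Leg 2: γ = 1/√(1 − 0.942²) = 1/√0.1126 = 2.980; τ_2 = 272.5/2.980 = 91.45 μs.
Leg 3: speed unknown; τ_3 = 174.7/γ_3.
Total proper time: 75.87 + 91.45 + τ_3 = 250.6, so τ_3 = 250.6 − 167.3 = 83.28 μs.
γ_3 = 174.7/83.28 = 2.098; β = √(1 − 1/γ²) = √0.7728.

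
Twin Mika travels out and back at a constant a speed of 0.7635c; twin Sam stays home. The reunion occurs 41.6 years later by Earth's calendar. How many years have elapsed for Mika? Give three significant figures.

τ = 26.9 years

γ = 1/√(1 − 0.7635²) = 1/√0.4171 = 1.548
Mika's clock measures proper time along the trip: τ = Δt/γ = 41.6/1.548 years.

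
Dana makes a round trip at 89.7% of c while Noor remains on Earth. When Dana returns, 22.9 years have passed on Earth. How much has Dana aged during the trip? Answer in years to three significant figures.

β = 0.897; γ = 1/√(1 − 0.897²) = 1/√0.1954 = 2.262
Dana's clock measures proper time along the trip: τ = Δt/γ = 22.9/2.262 years.

τ = 10.1 years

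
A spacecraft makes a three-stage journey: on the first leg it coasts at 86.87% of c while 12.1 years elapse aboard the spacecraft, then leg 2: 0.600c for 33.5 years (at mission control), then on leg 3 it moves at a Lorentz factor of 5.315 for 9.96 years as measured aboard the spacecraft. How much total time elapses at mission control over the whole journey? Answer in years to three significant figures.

Leg 1: β = 0.8687; γ = 1/√(1 − 0.8687²) = 1/√0.2454 = 2.019; Δt_1 = 2.019 × 12.1 = 24.43 years.
Leg 2: 33.5 years is already measured at mission control.
Leg 3: γ = 5.315; Δt_3 = 5.315 × 9.96 = 52.94 years.
Total: 24.43 + 33.50 + 52.94 years.

Δt = 111 years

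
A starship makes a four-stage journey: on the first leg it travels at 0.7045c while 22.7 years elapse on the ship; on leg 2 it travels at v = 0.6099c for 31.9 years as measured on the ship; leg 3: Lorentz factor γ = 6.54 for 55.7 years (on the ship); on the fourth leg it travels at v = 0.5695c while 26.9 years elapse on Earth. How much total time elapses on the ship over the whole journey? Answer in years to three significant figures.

τ = 132 years

Leg 1: 22.7 years is already measured on the ship.
Leg 2: 31.9 years is already measured on the ship.
Leg 3: 55.7 years is already measured on the ship.
Leg 4: γ = 1/√(1 − 0.5695²) = 1/√0.6757 = 1.217; τ_4 = 26.9/1.217 = 22.11 years.
Total: 22.70 + 31.90 + 55.70 + 22.11 years.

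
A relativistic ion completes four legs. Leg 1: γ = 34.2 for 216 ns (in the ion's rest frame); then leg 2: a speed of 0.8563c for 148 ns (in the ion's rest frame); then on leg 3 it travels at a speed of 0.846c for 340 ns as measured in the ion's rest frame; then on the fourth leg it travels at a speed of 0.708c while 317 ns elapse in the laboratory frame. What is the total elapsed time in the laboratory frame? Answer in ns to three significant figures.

Leg 1: γ = 34.2; Δt_1 = 34.20 × 216 = 7387 ns.
Leg 2: γ = 1/√(1 − 0.8563²) = 1/√0.2668 = 1.936; Δt_2 = 1.936 × 148 = 286.6 ns.
Leg 3: γ = 1/√(1 − 0.846²) = 1/√0.2843 = 1.876; Δt_3 = 1.876 × 340 = 637.7 ns.
Leg 4: 317 ns is already measured in the laboratory frame.
Total: 7387 + 286.6 + 637.7 + 317.0 ns.

Δt = 8630 ns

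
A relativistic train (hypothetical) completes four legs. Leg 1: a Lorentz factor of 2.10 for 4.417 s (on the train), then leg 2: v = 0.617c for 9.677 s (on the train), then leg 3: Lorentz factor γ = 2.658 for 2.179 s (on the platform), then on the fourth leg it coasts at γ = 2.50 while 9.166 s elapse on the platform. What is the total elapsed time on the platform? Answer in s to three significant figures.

Δt = 32.9 s

Leg 1: γ = 2.10; Δt_1 = 2.100 × 4.417 = 9.276 s.
Leg 2: γ = 1/√(1 − 0.617²) = 1/√0.6193 = 1.271; Δt_2 = 1.271 × 9.677 = 12.30 s.
Leg 3: 2.179 s is already measured on the platform.
Leg 4: 9.166 s is already measured on the platform.
Total: 9.276 + 12.30 + 2.179 + 9.166 s.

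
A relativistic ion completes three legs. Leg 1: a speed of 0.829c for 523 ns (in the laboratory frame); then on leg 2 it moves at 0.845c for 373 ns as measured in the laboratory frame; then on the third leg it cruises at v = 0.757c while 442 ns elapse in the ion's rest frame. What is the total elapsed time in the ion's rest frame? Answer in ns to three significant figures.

Leg 1: γ = 1/√(1 − 0.829²) = 1/√0.3128 = 1.788; τ_1 = 523/1.788 = 292.5 ns.
Leg 2: γ = 1/√(1 − 0.845²) = 1/√0.2860 = 1.870; τ_2 = 373/1.870 = 199.5 ns.
Leg 3: 442 ns is already measured in the ion's rest frame.
Total: 292.5 + 199.5 + 442.0 ns.

τ = 934 ns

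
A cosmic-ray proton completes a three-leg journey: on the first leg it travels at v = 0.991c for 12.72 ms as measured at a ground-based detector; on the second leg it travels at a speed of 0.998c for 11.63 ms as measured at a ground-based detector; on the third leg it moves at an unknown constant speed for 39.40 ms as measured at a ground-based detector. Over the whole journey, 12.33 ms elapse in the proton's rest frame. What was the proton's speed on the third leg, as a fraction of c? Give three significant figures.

Leg 1: γ = 1/√(1 − 0.991²) = 1/√0.01792 = 7.470; τ_1 = 12.72/7.470 = 1.703 ms.
Leg 2: γ = 1/√(1 − 0.998²) = 1/√0.003996 = 15.82; τ_2 = 11.63/15.82 = 0.7352 ms.
Leg 3: speed unknown; τ_3 = 39.40/γ_3.
Total proper time: 1.703 + 0.7352 + τ_3 = 12.33, so τ_3 = 12.33 − 2.438 = 9.892 ms.
γ_3 = 39.40/9.892 = 3.983; β = √(1 − 1/γ²) = √0.9370.

β = 0.968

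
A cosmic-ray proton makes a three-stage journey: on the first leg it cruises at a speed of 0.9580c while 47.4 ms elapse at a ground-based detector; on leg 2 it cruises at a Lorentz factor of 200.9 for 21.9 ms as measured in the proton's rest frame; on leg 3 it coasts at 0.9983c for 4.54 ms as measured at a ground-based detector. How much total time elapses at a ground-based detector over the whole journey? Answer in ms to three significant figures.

Leg 1: 47.4 ms is already measured at a ground-based detector.
Leg 2: γ = 200.9; Δt_2 = 200.9 × 21.9 = 4400 ms.
Leg 3: 4.54 ms is already measured at a ground-based detector.
Total: 47.40 + 4400 + 4.540 ms.

Δt = 4450 ms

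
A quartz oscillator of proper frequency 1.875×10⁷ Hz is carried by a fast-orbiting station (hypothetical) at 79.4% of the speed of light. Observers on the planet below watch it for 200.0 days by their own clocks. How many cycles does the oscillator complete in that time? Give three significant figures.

N = 1.97×10¹⁴

β = 0.794; γ = 1/√(1 − 0.794²) = 1/√0.3696 = 1.645
During 200.0 days of lab time, the oscillator's proper time advances by τ = Δt/γ = 200.0/1.645 = 121.6 days = 1.050×10⁷ s.
N = f × τ = 1.875×10⁷ × 1.050×10⁷ = 1.970×10¹⁴.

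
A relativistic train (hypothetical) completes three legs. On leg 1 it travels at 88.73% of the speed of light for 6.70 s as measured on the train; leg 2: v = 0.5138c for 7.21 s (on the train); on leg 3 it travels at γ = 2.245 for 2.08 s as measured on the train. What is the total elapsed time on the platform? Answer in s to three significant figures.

Δt = 27.6 s

Leg 1: β = 0.8873; γ = 1/√(1 − 0.8873²) = 1/√0.2127 = 2.168; Δt_1 = 2.168 × 6.70 = 14.53 s.
Leg 2: γ = 1/√(1 − 0.5138²) = 1/√0.7360 = 1.166; Δt_2 = 1.166 × 7.21 = 8.404 s.
Leg 3: γ = 2.245; Δt_3 = 2.245 × 2.08 = 4.670 s.
Total: 14.53 + 8.404 + 4.670 s.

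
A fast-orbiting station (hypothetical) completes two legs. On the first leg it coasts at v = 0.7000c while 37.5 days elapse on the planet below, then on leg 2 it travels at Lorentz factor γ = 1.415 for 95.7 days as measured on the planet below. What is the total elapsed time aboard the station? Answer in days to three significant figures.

Leg 1: γ = 1/√(1 − 0.7000²) = 1/√0.5100 = 1.400; τ_1 = 37.5/1.400 = 26.78 days.
Leg 2: γ = 1.415; τ_2 = 95.7/1.415 = 67.63 days.
Total: 26.78 + 67.63 days.

τ = 94.4 days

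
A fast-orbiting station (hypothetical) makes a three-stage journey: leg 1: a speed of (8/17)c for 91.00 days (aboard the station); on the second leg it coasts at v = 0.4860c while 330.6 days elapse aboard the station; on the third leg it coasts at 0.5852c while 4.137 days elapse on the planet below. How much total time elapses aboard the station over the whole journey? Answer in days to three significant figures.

Leg 1: 91.00 days is already measured aboard the station.
Leg 2: 330.6 days is already measured aboard the station.
Leg 3: γ = 1/√(1 − 0.5852²) = 1/√0.6575 = 1.233; τ_3 = 4.137/1.233 = 3.355 days.
Total: 91.00 + 330.6 + 3.355 days.

τ = 425 days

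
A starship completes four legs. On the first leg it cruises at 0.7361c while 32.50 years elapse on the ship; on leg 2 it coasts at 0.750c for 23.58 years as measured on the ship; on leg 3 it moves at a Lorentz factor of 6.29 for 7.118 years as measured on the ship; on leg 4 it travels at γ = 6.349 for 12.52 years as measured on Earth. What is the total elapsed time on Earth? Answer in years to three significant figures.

Leg 1: γ = 1/√(1 − 0.7361²) = 1/√0.4582 = 1.477; Δt_1 = 1.477 × 32.50 = 48.01 years.
Leg 2: γ = 1/√(1 − 0.750²) = 1/√0.4375 = 1.512; Δt_2 = 1.512 × 23.58 = 35.65 years.
Leg 3: γ = 6.29; Δt_3 = 6.290 × 7.118 = 44.77 years.
Leg 4: 12.52 years is already measured on Earth.
Total: 48.01 + 35.65 + 44.77 + 12.52 years.

Δt = 141 years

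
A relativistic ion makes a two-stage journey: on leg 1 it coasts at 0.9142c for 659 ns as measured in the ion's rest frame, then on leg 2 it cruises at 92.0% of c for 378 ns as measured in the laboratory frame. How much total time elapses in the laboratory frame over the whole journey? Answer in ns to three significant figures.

Leg 1: γ = 1/√(1 − 0.9142²) = 1/√0.1642 = 2.468; Δt_1 = 2.468 × 659 = 1626 ns.
Leg 2: 378 ns is already measured in the laboratory frame.
Total: 1626 + 378.0 ns.

Δt = 2000 ns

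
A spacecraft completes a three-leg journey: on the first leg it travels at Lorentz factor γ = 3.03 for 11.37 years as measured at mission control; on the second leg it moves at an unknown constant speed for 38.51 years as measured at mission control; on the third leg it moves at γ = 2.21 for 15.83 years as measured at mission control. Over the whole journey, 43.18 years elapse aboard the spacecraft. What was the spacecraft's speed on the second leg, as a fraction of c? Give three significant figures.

Leg 1: γ = 3.03; τ_1 = 11.37/3.030 = 3.752 years.
Leg 2: speed unknown; τ_2 = 38.51/γ_2.
Leg 3: γ = 2.21; τ_3 = 15.83/2.210 = 7.163 years.
Total proper time: 3.752 + τ_2 + 7.163 = 43.18, so τ_2 = 43.18 − 10.92 = 32.26 years.
γ_2 = 38.51/32.26 = 1.194; β = √(1 − 1/γ²) = √0.2980.

β = 0.546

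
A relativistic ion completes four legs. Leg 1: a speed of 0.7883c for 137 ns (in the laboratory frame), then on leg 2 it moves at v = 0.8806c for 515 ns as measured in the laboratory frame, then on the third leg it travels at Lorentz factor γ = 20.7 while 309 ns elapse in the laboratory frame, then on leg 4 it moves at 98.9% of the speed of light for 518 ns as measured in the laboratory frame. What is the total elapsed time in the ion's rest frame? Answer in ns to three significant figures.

τ = 420 ns

Leg 1: γ = 1/√(1 − 0.7883²) = 1/√0.3786 = 1.625; τ_1 = 137/1.625 = 84.29 ns.
Leg 2: γ = 1/√(1 − 0.8806²) = 1/√0.2245 = 2.110; τ_2 = 515/2.110 = 244.0 ns.
Leg 3: γ = 20.7; τ_3 = 309/20.70 = 14.93 ns.
Leg 4: β = 0.989; γ = 1/√(1 − 0.989²) = 1/√0.02188 = 6.761; τ_4 = 518/6.761 = 76.62 ns.
Total: 84.29 + 244.0 + 14.93 + 76.62 ns.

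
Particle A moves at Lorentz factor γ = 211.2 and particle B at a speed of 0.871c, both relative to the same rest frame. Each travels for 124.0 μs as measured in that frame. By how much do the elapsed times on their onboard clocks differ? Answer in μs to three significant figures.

|τ_A − τ_B| = 60.3 μs

A: γ = 211.2; τ_A = 124.0/211.2 = 0.5871 μs.
B: γ = 1/√(1 − 0.871²) = 1/√0.2414 = 2.035; τ_B = 124.0/2.035 = 60.92 μs.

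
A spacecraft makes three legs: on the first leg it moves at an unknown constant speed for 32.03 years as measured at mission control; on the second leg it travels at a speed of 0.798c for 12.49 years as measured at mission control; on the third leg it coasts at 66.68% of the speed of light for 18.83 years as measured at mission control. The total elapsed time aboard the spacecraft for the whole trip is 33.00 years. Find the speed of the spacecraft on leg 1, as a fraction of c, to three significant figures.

Leg 1: speed unknown; τ_1 = 32.03/γ_1.
Leg 2: γ = 1/√(1 − 0.798²) = 1/√0.3632 = 1.659; τ_2 = 12.49/1.659 = 7.527 years.
Leg 3: β = 0.6668; γ = 1/√(1 − 0.6668²) = 1/√0.5554 = 1.342; τ_3 = 18.83/1.342 = 14.03 years.
Total proper time: τ_1 + 7.527 + 14.03 = 33.00, so τ_1 = 33.00 − 21.56 = 11.44 years.
γ_1 = 32.03/11.44 = 2.800; β = √(1 − 1/γ²) = √0.8724.

β = 0.934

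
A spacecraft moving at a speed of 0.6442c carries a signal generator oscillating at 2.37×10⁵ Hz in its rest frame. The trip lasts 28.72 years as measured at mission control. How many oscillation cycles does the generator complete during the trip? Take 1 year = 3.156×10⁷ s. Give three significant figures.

γ = 1/√(1 − 0.6442²) = 1/√0.5850 = 1.307
The oscillator's own cycle count is N = f × τ where τ is the proper time aboard the spacecraft. τ = Δt/γ = 28.72/1.307 = 21.97 years = 6.933×10⁸ s.
N = 2.37×10⁵ × 6.933×10⁸ = 1.643×10¹⁴.

N = 1.64×10¹⁴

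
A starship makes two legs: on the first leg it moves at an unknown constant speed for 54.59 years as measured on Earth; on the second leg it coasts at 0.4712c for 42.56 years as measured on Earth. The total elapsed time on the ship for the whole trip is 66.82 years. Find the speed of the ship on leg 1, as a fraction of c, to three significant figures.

β = 0.844

Leg 1: speed unknown; τ_1 = 54.59/γ_1.
Leg 2: γ = 1/√(1 − 0.4712²) = 1/√0.7780 = 1.134; τ_2 = 42.56/1.134 = 37.54 years.
Total proper time: τ_1 + 37.54 = 66.82, so τ_1 = 66.82 − 37.54 = 29.28 years.
γ_1 = 54.59/29.28 = 1.864; β = √(1 − 1/γ²) = √0.7123.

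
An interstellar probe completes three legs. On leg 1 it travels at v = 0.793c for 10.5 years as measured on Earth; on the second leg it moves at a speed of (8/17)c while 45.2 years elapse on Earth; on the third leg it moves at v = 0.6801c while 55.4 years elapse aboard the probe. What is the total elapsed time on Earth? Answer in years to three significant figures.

Δt = 131 years

Leg 1: 10.5 years is already measured on Earth.
Leg 2: 45.2 years is already measured on Earth.
Leg 3: γ = 1/√(1 − 0.6801²) = 1/√0.5375 = 1.364; Δt_3 = 1.364 × 55.4 = 75.57 years.
Total: 10.50 + 45.20 + 75.57 years.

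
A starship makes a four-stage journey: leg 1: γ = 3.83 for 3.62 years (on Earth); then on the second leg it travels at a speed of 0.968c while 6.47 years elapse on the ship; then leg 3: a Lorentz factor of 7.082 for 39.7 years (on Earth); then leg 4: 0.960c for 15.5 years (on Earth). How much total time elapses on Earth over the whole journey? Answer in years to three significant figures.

Δt = 84.6 years

Leg 1: 3.62 years is already measured on Earth.
Leg 2: γ = 1/√(1 − 0.968²) = 1/√0.06298 = 3.985; Δt_2 = 3.985 × 6.47 = 25.78 years.
Leg 3: 39.7 years is already measured on Earth.
Leg 4: 15.5 years is already measured on Earth.
Total: 3.620 + 25.78 + 39.70 + 15.50 years.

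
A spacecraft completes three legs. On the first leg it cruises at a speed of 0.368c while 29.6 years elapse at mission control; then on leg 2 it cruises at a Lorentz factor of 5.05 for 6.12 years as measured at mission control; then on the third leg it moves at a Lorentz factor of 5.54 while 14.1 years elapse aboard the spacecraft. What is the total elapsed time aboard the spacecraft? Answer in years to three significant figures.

τ = 42.8 years

Leg 1: γ = 1/√(1 − 0.368²) = 1/√0.8646 = 1.075; τ_1 = 29.6/1.075 = 27.52 years.
Leg 2: γ = 5.05; τ_2 = 6.12/5.050 = 1.212 years.
Leg 3: 14.1 years is already measured aboard the spacecraft.
Total: 27.52 + 1.212 + 14.10 years.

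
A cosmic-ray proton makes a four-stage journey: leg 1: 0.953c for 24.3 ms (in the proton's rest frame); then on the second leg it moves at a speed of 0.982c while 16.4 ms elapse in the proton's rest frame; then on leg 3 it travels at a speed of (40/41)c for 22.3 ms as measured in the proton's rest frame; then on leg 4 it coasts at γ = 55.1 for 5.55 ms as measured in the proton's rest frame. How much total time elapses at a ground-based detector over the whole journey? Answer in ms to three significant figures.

Leg 1: γ = 1/√(1 − 0.953²) = 1/√0.09179 = 3.301; Δt_1 = 3.301 × 24.3 = 80.21 ms.
Leg 2: γ = 1/√(1 − 0.982²) = 1/√0.03568 = 5.294; Δt_2 = 5.294 × 16.4 = 86.83 ms.
Leg 3: γ = 1/√(1 − (40/41)²) = 41/9 ≈ 4.556; Δt_3 = 4.556 × 22.3 = 101.6 ms.
Leg 4: γ = 55.1; Δt_4 = 55.10 × 5.55 = 305.8 ms.
Total: 80.21 + 86.83 + 101.6 + 305.8 ms.

Δt = 574 ms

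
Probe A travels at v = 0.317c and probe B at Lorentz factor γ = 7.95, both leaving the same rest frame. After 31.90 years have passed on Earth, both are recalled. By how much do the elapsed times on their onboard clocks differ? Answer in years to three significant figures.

A: γ = 1/√(1 − 0.317²) = 1/√0.8995 = 1.054; τ_A = 31.90/1.054 = 30.25 years.
B: γ = 7.95; τ_B = 31.90/7.950 = 4.013 years.

|τ_A − τ_B| = 26.2 years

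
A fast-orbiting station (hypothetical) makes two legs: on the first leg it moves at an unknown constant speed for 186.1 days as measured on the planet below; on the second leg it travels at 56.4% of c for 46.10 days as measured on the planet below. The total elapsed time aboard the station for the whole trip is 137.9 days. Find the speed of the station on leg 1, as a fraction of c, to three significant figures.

Leg 1: speed unknown; τ_1 = 186.1/γ_1.
Leg 2: β = 0.564; γ = 1/√(1 − 0.564²) = 1/√0.6819 = 1.211; τ_2 = 46.10/1.211 = 38.07 days.
Total proper time: τ_1 + 38.07 = 137.9, so τ_1 = 137.9 − 38.07 = 99.83 days.
γ_1 = 186.1/99.83 = 1.864; β = √(1 − 1/γ²) = √0.7122.

β = 0.844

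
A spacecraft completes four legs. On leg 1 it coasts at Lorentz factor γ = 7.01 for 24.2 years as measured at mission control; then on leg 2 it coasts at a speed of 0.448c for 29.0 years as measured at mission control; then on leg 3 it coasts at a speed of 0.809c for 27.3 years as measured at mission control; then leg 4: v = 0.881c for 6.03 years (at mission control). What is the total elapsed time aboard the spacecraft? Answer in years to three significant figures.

τ = 48.3 years

Leg 1: γ = 7.01; τ_1 = 24.2/7.010 = 3.452 years.
Leg 2: γ = 1/√(1 − 0.448²) = 1/√0.7993 = 1.119; τ_2 = 29.0/1.119 = 25.93 years.
Leg 3: γ = 1/√(1 − 0.809²) = 1/√0.3455 = 1.701; τ_3 = 27.3/1.701 = 16.05 years.
Leg 4: γ = 1/√(1 − 0.881²) = 1/√0.2238 = 2.114; τ_4 = 6.03/2.114 = 2.853 years.
Total: 3.452 + 25.93 + 16.05 + 2.853 years.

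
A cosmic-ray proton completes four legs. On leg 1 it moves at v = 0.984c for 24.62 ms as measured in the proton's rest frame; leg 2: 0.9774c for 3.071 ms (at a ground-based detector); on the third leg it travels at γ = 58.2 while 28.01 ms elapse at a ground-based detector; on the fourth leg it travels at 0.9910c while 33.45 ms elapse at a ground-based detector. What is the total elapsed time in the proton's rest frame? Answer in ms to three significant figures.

τ = 30.2 ms

Leg 1: 24.62 ms is already measured in the proton's rest frame.
Leg 2: γ = 1/√(1 − 0.9774²) = 1/√0.04469 = 4.730; τ_2 = 3.071/4.730 = 0.6492 ms.
Leg 3: γ = 58.2; τ_3 = 28.01/58.20 = 0.4813 ms.
Leg 4: γ = 1/√(1 − 0.9910²) = 1/√0.01792 = 7.470; τ_4 = 33.45/7.470 = 4.478 ms.
Total: 24.62 + 0.6492 + 0.4813 + 4.478 ms.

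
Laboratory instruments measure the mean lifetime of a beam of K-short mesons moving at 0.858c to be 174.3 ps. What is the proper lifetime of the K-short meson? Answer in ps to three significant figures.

τ₀ = 89.5 ps

γ = 1/√(1 − 0.858²) = 1/√0.2638 = 1.947
The lab-frame lifetime is the dilated interval; the proper lifetime is τ₀ = Δt/γ = 174.3/1.947 ps.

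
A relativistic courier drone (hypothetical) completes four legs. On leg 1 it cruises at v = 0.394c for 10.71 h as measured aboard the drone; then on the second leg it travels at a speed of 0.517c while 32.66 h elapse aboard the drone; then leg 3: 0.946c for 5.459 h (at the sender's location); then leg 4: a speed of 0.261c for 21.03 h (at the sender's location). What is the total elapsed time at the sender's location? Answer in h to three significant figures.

Δt = 76.3 h

Leg 1: γ = 1/√(1 − 0.394²) = 1/√0.8448 = 1.088; Δt_1 = 1.088 × 10.71 = 11.65 h.
Leg 2: γ = 1/√(1 − 0.517²) = 1/√0.7327 = 1.168; Δt_2 = 1.168 × 32.66 = 38.15 h.
Leg 3: 5.459 h is already measured at the sender's location.
Leg 4: 21.03 h is already measured at the sender's location.
Total: 11.65 + 38.15 + 5.459 + 21.03 h.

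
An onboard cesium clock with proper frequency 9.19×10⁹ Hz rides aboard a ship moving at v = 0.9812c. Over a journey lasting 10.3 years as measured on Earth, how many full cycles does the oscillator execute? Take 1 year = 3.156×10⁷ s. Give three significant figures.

γ = 1/√(1 − 0.9812²) = 1/√0.03725 = 5.182
The oscillator's own cycle count is N = f × τ where τ is the proper time on the ship. τ = Δt/γ = 10.3/5.182 = 1.988 years = 6.274×10⁷ s.
N = 9.19×10⁹ × 6.274×10⁷ = 5.765×10¹⁷.

N = 5.77×10¹⁷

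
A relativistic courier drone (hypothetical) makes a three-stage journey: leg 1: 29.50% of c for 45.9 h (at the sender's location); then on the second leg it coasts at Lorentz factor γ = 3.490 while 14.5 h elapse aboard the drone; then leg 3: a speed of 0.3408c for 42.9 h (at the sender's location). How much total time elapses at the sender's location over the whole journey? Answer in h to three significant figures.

Δt = 139 h

Leg 1: 45.9 h is already measured at the sender's location.
Leg 2: γ = 3.490; Δt_2 = 3.490 × 14.5 = 50.61 h.
Leg 3: 42.9 h is already measured at the sender's location.
Total: 45.90 + 50.61 + 42.90 h.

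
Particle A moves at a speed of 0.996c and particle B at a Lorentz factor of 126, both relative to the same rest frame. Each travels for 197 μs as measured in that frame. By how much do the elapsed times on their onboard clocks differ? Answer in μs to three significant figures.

|τ_A − τ_B| = 16.0 μs

A: γ = 1/√(1 − 0.996²) = 1/√0.007984 = 11.19; τ_A = 197/11.19 = 17.60 μs.
B: γ = 126; τ_B = 197/126.0 = 1.563 μs.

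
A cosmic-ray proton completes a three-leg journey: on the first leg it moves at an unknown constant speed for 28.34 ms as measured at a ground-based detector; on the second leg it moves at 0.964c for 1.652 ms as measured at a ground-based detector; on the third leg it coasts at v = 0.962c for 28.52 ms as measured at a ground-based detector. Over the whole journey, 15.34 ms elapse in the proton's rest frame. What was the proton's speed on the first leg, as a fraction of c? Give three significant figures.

Leg 1: speed unknown; τ_1 = 28.34/γ_1.
Leg 2: γ = 1/√(1 − 0.964²) = 1/√0.07070 = 3.761; τ_2 = 1.652/3.761 = 0.4393 ms.
Leg 3: γ = 1/√(1 − 0.962²) = 1/√0.07456 = 3.662; τ_3 = 28.52/3.662 = 7.787 ms.
Total proper time: τ_1 + 0.4393 + 7.787 = 15.34, so τ_1 = 15.34 − 8.227 = 7.113 ms.
γ_1 = 28.34/7.113 = 3.984; β = √(1 − 1/γ²) = √0.9370.

β = 0.968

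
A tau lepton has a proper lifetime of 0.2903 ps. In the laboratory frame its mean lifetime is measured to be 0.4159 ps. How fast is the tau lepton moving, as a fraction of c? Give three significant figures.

γ = Δt/τ₀ = 0.4159/0.2903 = 1.433
β = √(1 − 1/γ²) = √(1 − 0.4872) = √0.5128

β = 0.716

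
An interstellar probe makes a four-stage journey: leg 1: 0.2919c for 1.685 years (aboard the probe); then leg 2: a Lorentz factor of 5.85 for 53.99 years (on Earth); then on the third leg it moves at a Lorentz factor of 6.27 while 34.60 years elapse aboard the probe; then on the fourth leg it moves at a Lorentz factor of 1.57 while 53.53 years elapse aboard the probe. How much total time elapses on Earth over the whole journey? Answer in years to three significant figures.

Leg 1: γ = 1/√(1 − 0.2919²) = 1/√0.9148 = 1.046; Δt_1 = 1.046 × 1.685 = 1.762 years.
Leg 2: 53.99 years is already measured on Earth.
Leg 3: γ = 6.27; Δt_3 = 6.270 × 34.60 = 216.9 years.
Leg 4: γ = 1.57; Δt_4 = 1.570 × 53.53 = 84.04 years.
Total: 1.762 + 53.99 + 216.9 + 84.04 years.

Δt = 357 years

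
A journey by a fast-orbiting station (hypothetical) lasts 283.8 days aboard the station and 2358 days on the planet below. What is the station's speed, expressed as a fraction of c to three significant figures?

v = 0.993c

The proper time is measured aboard the station (both events occur at the station's location); Δt is measured on the planet below. γ = Δt/τ = 2358/283.8 = 8.309.
β = √(1 − 1/γ²) = √(1 − 0.01449) = √0.9855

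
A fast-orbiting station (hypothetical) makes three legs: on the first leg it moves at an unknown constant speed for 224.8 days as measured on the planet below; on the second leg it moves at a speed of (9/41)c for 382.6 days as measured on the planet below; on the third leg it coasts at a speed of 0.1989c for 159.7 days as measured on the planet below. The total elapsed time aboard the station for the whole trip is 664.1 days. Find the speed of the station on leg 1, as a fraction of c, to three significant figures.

Leg 1: speed unknown; τ_1 = 224.8/γ_1.
Leg 2: γ = 1/√(1 − (9/41)²) = 41/40 = 1.025; τ_2 = 382.6/1.025 = 373.3 days.
Leg 3: γ = 1/√(1 − 0.1989²) = 1/√0.9604 = 1.020; τ_3 = 159.7/1.020 = 156.5 days.
Total proper time: τ_1 + 373.3 + 156.5 = 664.1, so τ_1 = 664.1 − 529.8 = 134.3 days.
γ_1 = 224.8/134.3 = 1.674; β = √(1 − 1/γ²) = √0.6430.

β = 0.802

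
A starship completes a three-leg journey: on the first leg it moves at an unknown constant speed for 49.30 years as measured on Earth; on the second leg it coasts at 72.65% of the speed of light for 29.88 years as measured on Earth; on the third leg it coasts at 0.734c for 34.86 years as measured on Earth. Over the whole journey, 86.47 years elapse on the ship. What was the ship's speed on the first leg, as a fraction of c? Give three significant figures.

β = 0.515

Leg 1: speed unknown; τ_1 = 49.30/γ_1.
Leg 2: β = 0.7265; γ = 1/√(1 − 0.7265²) = 1/√0.4722 = 1.455; τ_2 = 29.88/1.455 = 20.53 years.
Leg 3: γ = 1/√(1 − 0.734²) = 1/√0.4612 = 1.472; τ_3 = 34.86/1.472 = 23.68 years.
Total proper time: τ_1 + 20.53 + 23.68 = 86.47, so τ_1 = 86.47 − 44.21 = 42.26 years.
γ_1 = 49.30/42.26 = 1.167; β = √(1 − 1/γ²) = √0.2651.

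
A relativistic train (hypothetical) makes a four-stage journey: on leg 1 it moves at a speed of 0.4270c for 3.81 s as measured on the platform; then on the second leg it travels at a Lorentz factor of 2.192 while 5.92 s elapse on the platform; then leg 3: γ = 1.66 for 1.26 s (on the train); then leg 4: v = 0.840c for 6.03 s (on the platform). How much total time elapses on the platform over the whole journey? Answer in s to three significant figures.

Leg 1: 3.81 s is already measured on the platform.
Leg 2: 5.92 s is already measured on the platform.
Leg 3: γ = 1.66; Δt_3 = 1.660 × 1.26 = 2.092 s.
Leg 4: 6.03 s is already measured on the platform.
Total: 3.810 + 5.920 + 2.092 + 6.030 s.

Δt = 17.9 s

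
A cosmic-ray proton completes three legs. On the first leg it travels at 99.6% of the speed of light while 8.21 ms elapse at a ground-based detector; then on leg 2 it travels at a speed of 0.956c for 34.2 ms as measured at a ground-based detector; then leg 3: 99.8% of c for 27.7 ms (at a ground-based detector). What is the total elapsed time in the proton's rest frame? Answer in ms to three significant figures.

τ = 12.5 ms

Leg 1: β = 0.996; γ = 1/√(1 − 0.996²) = 1/√0.007984 = 11.19; τ_1 = 8.21/11.19 = 0.7336 ms.
Leg 2: γ = 1/√(1 − 0.956²) = 1/√0.08606 = 3.409; τ_2 = 34.2/3.409 = 10.03 ms.
Leg 3: β = 0.998; γ = 1/√(1 − 0.998²) = 1/√0.003996 = 15.82; τ_3 = 27.7/15.82 = 1.751 ms.
Total: 0.7336 + 10.03 + 1.751 ms.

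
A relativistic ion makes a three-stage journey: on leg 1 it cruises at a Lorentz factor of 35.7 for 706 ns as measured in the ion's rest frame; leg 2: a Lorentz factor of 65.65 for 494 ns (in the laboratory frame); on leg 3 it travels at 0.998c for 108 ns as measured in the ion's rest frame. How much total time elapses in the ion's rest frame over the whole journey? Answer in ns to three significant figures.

τ = 822 ns

Leg 1: 706 ns is already measured in the ion's rest frame.
Leg 2: γ = 65.65; τ_2 = 494/65.65 = 7.525 ns.
Leg 3: 108 ns is already measured in the ion's rest frame.
Total: 706.0 + 7.525 + 108.0 ns.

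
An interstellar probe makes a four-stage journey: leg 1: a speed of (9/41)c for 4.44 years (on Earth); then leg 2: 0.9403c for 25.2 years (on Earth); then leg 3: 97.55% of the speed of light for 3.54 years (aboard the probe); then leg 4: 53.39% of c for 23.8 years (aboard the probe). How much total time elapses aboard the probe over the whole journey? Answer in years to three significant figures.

τ = 40.2 years

Leg 1: γ = 1/√(1 − (9/41)²) = 41/40 = 1.025; τ_1 = 4.44/1.025 = 4.332 years.
Leg 2: γ = 1/√(1 − 0.9403²) = 1/√0.1158 = 2.938; τ_2 = 25.2/2.938 = 8.577 years.
Leg 3: 3.54 years is already measured aboard the probe.
Leg 4: 23.8 years is already measured aboard the probe.
Total: 4.332 + 8.577 + 3.540 + 23.80 years.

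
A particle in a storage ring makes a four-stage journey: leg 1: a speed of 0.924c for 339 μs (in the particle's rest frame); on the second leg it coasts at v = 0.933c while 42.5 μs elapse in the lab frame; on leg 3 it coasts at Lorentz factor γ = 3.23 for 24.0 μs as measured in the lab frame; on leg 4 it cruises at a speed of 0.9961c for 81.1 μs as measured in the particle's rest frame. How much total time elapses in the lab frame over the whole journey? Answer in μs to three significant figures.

Leg 1: γ = 1/√(1 − 0.924²) = 1/√0.1462 = 2.615; Δt_1 = 2.615 × 339 = 886.5 μs.
Leg 2: 42.5 μs is already measured in the lab frame.
Leg 3: 24.0 μs is already measured in the lab frame.
Leg 4: γ = 1/√(1 − 0.9961²) = 1/√0.007785 = 11.33; Δt_4 = 11.33 × 81.1 = 919.2 μs.
Total: 886.5 + 42.50 + 24.00 + 919.2 μs.

Δt = 1870 μs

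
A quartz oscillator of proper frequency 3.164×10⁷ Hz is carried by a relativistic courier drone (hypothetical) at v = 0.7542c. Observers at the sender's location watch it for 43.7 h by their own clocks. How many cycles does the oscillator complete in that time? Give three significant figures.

γ = 1/√(1 − 0.7542²) = 1/√0.4312 = 1.523
During 43.7 h of lab time, the oscillator's proper time advances by τ = Δt/γ = 43.7/1.523 = 28.70 h = 1.033×10⁵ s.
N = f × τ = 3.164×10⁷ × 1.033×10⁵ = 3.269×10¹².

N = 3.27×10¹²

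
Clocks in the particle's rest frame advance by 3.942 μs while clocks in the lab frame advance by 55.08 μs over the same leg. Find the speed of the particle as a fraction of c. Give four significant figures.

The proper time is measured in the particle's rest frame (both events occur at the particle's location); Δt is measured in the lab frame. γ = Δt/τ = 55.08/3.942 = 13.97.
β = √(1 − 1/γ²) = √(1 − 0.005122) = √0.9949

β = 0.9974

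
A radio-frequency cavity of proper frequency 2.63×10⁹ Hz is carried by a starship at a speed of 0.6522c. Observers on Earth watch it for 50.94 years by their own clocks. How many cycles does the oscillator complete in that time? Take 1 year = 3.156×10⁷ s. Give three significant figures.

N = 3.21×10¹⁸

γ = 1/√(1 − 0.6522²) = 1/√0.5746 = 1.319
During 50.94 years of lab time, the oscillator's proper time advances by τ = Δt/γ = 50.94/1.319 = 38.61 years = 1.219×10⁹ s.
N = f × τ = 2.63×10⁹ × 1.219×10⁹ = 3.205×10¹⁸.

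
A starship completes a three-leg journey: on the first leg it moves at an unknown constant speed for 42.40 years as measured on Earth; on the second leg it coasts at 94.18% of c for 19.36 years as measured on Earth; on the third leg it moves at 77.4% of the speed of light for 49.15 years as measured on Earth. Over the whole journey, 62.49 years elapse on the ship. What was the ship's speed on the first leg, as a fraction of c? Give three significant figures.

β = 0.810

Leg 1: speed unknown; τ_1 = 42.40/γ_1.
Leg 2: β = 0.9418; γ = 1/√(1 − 0.9418²) = 1/√0.1130 = 2.975; τ_2 = 19.36/2.975 = 6.508 years.
Leg 3: β = 0.774; γ = 1/√(1 − 0.774²) = 1/√0.4009 = 1.579; τ_3 = 49.15/1.579 = 31.12 years.
Total proper time: τ_1 + 6.508 + 31.12 = 62.49, so τ_1 = 62.49 − 37.63 = 24.86 years.
γ_1 = 42.40/24.86 = 1.706; β = √(1 − 1/γ²) = √0.6562.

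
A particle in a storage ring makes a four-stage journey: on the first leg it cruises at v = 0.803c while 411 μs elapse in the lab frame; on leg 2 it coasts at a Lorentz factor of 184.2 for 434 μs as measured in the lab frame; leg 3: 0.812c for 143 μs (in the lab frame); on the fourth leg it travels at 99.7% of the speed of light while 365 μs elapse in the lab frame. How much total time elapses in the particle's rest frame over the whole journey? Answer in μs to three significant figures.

τ = 359 μs

Leg 1: γ = 1/√(1 − 0.803²) = 1/√0.3552 = 1.678; τ_1 = 411/1.678 = 244.9 μs.
Leg 2: γ = 184.2; τ_2 = 434/184.2 = 2.356 μs.
Leg 3: γ = 1/√(1 − 0.812²) = 1/√0.3407 = 1.713; τ_3 = 143/1.713 = 83.46 μs.
Leg 4: β = 0.997; γ = 1/√(1 − 0.997²) = 1/√0.005991 = 12.92; τ_4 = 365/12.92 = 28.25 μs.
Total: 244.9 + 2.356 + 83.46 + 28.25 μs.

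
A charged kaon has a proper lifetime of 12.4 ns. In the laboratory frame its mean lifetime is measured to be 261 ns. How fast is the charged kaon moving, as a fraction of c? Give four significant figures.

v = 0.9989c

γ = Δt/τ₀ = 261/12.4 = 21.05
β = √(1 − 1/γ²) = √(1 − 0.002257) = √0.9977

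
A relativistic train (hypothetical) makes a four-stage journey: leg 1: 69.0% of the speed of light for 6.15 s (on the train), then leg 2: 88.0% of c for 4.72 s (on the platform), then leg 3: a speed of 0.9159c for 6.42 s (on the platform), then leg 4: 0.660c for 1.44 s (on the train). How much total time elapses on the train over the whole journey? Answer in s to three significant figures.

τ = 12.4 s

Leg 1: 6.15 s is already measured on the train.
Leg 2: β = 0.880; γ = 1/√(1 − 0.880²) = 1/√0.2256 = 2.105; τ_2 = 4.72/2.105 = 2.242 s.
Leg 3: γ = 1/√(1 − 0.9159²) = 1/√0.1611 = 2.491; τ_3 = 6.42/2.491 = 2.577 s.
Leg 4: 1.44 s is already measured on the train.
Total: 6.150 + 2.242 + 2.577 + 1.440 s.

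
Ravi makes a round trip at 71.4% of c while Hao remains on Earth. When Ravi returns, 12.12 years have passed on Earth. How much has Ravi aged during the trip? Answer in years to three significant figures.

τ = 8.49 years

β = 0.714; γ = 1/√(1 − 0.714²) = 1/√0.4902 = 1.428
Ravi's clock measures proper time along the trip: τ = Δt/γ = 12.12/1.428 years.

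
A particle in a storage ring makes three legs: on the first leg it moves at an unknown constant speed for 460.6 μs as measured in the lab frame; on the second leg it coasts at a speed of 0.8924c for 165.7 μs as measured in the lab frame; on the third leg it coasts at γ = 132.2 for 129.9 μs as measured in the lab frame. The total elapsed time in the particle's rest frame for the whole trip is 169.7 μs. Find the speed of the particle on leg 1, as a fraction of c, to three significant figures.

Leg 1: speed unknown; τ_1 = 460.6/γ_1.
Leg 2: γ = 1/√(1 − 0.8924²) = 1/√0.2036 = 2.216; τ_2 = 165.7/2.216 = 74.77 μs.
Leg 3: γ = 132.2; τ_3 = 129.9/132.2 = 0.9826 μs.
Total proper time: τ_1 + 74.77 + 0.9826 = 169.7, so τ_1 = 169.7 − 75.75 = 93.95 μs.
γ_1 = 460.6/93.95 = 4.903; β = √(1 − 1/γ²) = √0.9584.

β = 0.979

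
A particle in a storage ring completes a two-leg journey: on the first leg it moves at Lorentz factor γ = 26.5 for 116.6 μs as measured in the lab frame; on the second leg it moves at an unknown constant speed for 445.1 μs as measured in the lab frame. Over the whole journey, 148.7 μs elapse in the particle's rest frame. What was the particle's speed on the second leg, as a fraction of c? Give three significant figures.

Leg 1: γ = 26.5; τ_1 = 116.6/26.50 = 4.400 μs.
Leg 2: speed unknown; τ_2 = 445.1/γ_2.
Total proper time: 4.400 + τ_2 = 148.7, so τ_2 = 148.7 − 4.400 = 144.3 μs.
γ_2 = 445.1/144.3 = 3.085; β = √(1 − 1/γ²) = √0.8949.

β = 0.946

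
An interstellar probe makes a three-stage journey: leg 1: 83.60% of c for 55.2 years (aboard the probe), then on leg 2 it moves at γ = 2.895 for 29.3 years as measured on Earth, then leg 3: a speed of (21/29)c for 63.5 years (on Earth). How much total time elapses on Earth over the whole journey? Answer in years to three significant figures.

Δt = 193 years

Leg 1: β = 0.8360; γ = 1/√(1 − 0.8360²) = 1/√0.3011 = 1.822; Δt_1 = 1.822 × 55.2 = 100.6 years.
Leg 2: 29.3 years is already measured on Earth.
Leg 3: 63.5 years is already measured on Earth.
Total: 100.6 + 29.30 + 63.50 years.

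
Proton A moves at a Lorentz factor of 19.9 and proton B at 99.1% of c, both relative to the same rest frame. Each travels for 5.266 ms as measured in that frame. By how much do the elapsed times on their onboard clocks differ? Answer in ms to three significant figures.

|τ_A − τ_B| = 0.440 ms

A: γ = 19.9; τ_A = 5.266/19.90 = 0.2646 ms.
B: β = 0.991; γ = 1/√(1 − 0.991²) = 1/√0.01792 = 7.470; τ_B = 5.266/7.470 = 0.7049 ms.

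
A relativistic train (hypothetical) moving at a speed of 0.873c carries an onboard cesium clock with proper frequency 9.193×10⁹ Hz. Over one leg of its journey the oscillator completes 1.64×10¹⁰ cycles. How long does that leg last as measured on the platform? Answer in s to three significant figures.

γ = 1/√(1 − 0.873²) = 1/√0.2379 = 2.050
Proper time for N cycles: τ = N/f = 1.64×10¹⁰/(9.193×10⁹) = 1.784×10⁰ s = 1.784 s.
Lab-frame duration Δt = γτ = 2.050 × 1.784 = 3.658 s.

Δt = 3.66 s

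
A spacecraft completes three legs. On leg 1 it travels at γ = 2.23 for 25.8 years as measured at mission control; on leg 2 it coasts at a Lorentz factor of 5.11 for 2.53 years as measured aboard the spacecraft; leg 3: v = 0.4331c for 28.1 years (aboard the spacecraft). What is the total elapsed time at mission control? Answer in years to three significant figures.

Leg 1: 25.8 years is already measured at mission control.
Leg 2: γ = 5.11; Δt_2 = 5.110 × 2.53 = 12.93 years.
Leg 3: γ = 1/√(1 − 0.4331²) = 1/√0.8124 = 1.109; Δt_3 = 1.109 × 28.1 = 31.18 years.
Total: 25.80 + 12.93 + 31.18 years.

Δt = 69.9 years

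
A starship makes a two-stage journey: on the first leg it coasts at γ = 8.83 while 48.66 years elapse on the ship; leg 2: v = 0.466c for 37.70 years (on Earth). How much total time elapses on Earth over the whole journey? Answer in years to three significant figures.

Leg 1: γ = 8.83; Δt_1 = 8.830 × 48.66 = 429.7 years.
Leg 2: 37.70 years is already measured on Earth.
Total: 429.7 + 37.70 years.

Δt = 467 years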